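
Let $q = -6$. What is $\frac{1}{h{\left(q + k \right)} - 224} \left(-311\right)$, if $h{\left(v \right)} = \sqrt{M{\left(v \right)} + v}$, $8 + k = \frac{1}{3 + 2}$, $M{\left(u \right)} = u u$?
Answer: $\frac{54425}{39062} + \frac{1555 \sqrt{69}}{156248} \approx 1.476$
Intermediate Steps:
$M{\left(u \right)} = u^{2}$
$k = - \frac{39}{5}$ ($k = -8 + \frac{1}{3 + 2} = -8 + \frac{1}{5} = - \frac{39}{5} \approx -7.8$)
$h{\left(v \right)} = \sqrt{v + v^{2}}$ ($h{\left(v \right)} = \sqrt{v^{2} + v} = \sqrt{v + v^{2}}$)
$\frac{1}{h{\left(q + k \right)} - 224} \left(-311\right) = \frac{1}{\sqrt{\left(-6 - \frac{39}{5}\right) \left(1 - \frac{69}{5}\right)} - 224} \left(-311\right) = \frac{1}{\sqrt{- \frac{69 \left(1 - \frac{69}{5}\right)}{5}} - 224} \left(-311\right) = \frac{1}{\sqrt{\left(- \frac{69}{5}\right) \left(- \frac{64}{5}\right)} - 224} \left(-311\right) = \frac{1}{\sqrt{\frac{4416}{25}} - 224} \left(-311\right) = \frac{1}{\frac{8 \sqrt{69}}{5} - 224} \left(-311\right) = \frac{1}{-224 + \frac{8 \sqrt{69}}{5}} \left(-311\right) = - \frac{311}{-224 + \frac{8 \sqrt{69}}{5}}$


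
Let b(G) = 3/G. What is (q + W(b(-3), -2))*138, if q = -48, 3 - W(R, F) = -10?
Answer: -4830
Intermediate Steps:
W(R, F) = 13 (W(R, F) = 3 - 1*(-10) = 3 + 10 = 13)
(q + W(b(-3), -2))*138 = (-48 + 13)*138 = -35*138 = -4830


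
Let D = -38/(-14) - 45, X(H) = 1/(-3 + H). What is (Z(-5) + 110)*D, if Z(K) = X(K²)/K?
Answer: -1790652/385 ≈ -4651.0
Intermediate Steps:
Z(K) = 1/(K*(-3 + K²)) (Z(K) = 1/((-3 + K²)*K) = 1/(K*(-3 + K²)))
D = -296/7 (D = -38*(-1/14) - 45 = 19/7 - 45 = -296/7 ≈ -42.286)
(Z(-5) + 110)*D = (1/((-5)*(-3 + (-5)²)) + 110)*(-296/7) = (-1/(5*(-3 + 25)) + 110)*(-296/7) = (-⅕/22 + 110)*(-296/7) = (-⅕*1/22 + 110)*(-296/7) = (-1/110 + 110)*(-296/7) = (12099/110)*(-296/7) = -1790652/385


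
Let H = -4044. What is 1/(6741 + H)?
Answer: 1/2697 ≈ 0.00037078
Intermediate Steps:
1/(6741 + H) = 1/(6741 - 4044) = 1/2697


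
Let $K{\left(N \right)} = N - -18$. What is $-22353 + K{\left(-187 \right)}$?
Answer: $-22522$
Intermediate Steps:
$K{\left(N \right)} = 18 + N$ ($K{\left(N \right)} = N + 18 = 18 + N$)
$-22353 + K{\left(-187 \right)} = -22353 + \left(18 - 187\right) = -22353 - 169 = -22522$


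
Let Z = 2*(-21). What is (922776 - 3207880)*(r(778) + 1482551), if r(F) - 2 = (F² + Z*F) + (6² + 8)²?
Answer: -4700680583088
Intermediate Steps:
Z = -42
r(F) = 1938 + F² - 42*F (r(F) = 2 + ((F² - 42*F) + (6² + 8)²) = 2 + ((F² - 42*F) + (36 + 8)²) = 2 + ((F² - 42*F) + 44²) = 2 + ((F² - 42*F) + 1936) = 2 + (1936 + F² - 42*F) = 1938 + F² - 42*F)
(922776 - 3207880)*(r(778) + 1482551) = (922776 - 3207880)*((1938 + 778² - 42*778) + 1482551) = -2285104*((1938 + 605284 - 32676) + 1482551) = -2285104*(574546 + 1482551) = -2285104*2057097 = -4700680583088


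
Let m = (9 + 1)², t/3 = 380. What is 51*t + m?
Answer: 58240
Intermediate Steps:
t = 1140 (t = 3*380 = 1140)
m = 100 (m = 10² = 100)
51*t + m = 51*1140 + 100 = 58140 + 100 = 58240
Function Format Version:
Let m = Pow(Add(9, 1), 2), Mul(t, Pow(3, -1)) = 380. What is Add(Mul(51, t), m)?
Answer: 58240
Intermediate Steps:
t = 1140 (t = Mul(3, 380) = 1140)
m = 100 (m = Pow(10, 2) = 100)
Add(Mul(51, t), m) = Add(Mul(51, 1140), 100) = Add(58140, 100) = 58240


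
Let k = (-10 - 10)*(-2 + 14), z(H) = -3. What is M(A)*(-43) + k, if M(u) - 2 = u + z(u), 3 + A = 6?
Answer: -326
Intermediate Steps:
A = 3 (A = -3 + 6 = 3)
M(u) = -1 + u (M(u) = 2 + (u - 3) = 2 + (-3 + u) = -1 + u)
k = -240 (k = -20*12 = -240)
M(A)*(-43) + k = (-1 + 3)*(-43) - 240 = 2*(-43) - 240 = -86 - 240 = -326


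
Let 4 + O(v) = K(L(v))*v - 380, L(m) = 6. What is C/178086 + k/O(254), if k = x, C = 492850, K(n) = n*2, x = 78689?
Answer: 2554393609/79070184 ≈ 32.305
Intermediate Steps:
K(n) = 2*n
O(v) = -384 + 12*v (O(v) = -4 + ((2*6)*v - 380) = -4 + (12*v - 380) = -4 + (-380 + 12*v) = -384 + 12*v)
k = 78689
C/178086 + k/O(254) = 492850/178086 + 78689/(-384 + 12*254) = 492850*(1/178086) + 78689/(-384 + 3048) = 246425/89043 + 78689/2664 = 2554393609/79070184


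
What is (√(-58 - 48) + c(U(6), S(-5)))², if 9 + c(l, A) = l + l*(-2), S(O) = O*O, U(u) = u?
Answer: (15 - I*√106)² ≈ 119.0 - 308.87*I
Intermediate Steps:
S(O) = O²
c(l, A) = -9 - l (c(l, A) = -9 + (l + l*(-2)) = -9 + (l - 2*l) = -9 - l)
(√(-58 - 48) + c(U(6), S(-5)))² = (√(-58 - 48) + (-9 - 1*6))² = (√(-106) + (-9 - 6))² = (I*√106 - 15)² = (-15 + I*√106)²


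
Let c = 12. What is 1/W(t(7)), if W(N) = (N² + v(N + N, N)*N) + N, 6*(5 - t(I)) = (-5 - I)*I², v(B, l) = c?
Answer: 1/11948 ≈ 8.3696e-5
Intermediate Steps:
v(B, l) = 12
t(I) = 5 - I²*(-5 - I)/6 (t(I) = 5 - (-5 - I)*I²/6 = 5 - I²*(-5 - I)/6)
W(N) = N² + 13*N (W(N) = (N² + 12*N) + N = N² + 13*N)
1/W(t(7)) = 1/((5 + (⅙)*7³ + (⅚)*7²)*(13 + (5 + (⅙)*7³ + (⅚)*7²))) = 1/((5 + (⅙)*343 + (⅚)*49)*(13 + (5 + (⅙)*343 + (⅚)*49))) = 1/((5 + 343/6 + 245/6)*(13 + (5 + 343/6 + 245/6))) = 1/(103*(13 + 103)) = 1/(103*116) = 1/11948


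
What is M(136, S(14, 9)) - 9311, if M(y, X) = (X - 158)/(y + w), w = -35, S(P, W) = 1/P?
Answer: -13167965/1414 ≈ -9312.6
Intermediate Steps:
M(y, X) = (-158 + X)/(-35 + y) (M(y, X) = (X - 158)/(y - 35) = (-158 + X)/(-35 + y))
M(136, S(14, 9)) - 9311 = (-158 + 1/14)/(-35 + 136) - 9311 = (-158 + 1/14)/101 - 9311 = (1/101)*(-2211/14) - 9311 = -2211/1414 - 9311 = -13167965/1414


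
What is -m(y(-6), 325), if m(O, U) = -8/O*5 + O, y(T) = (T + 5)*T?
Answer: ⅔ ≈ 0.66667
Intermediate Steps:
y(T) = T*(5 + T) (y(T) = (5 + T)*T = T*(5 + T))
m(O, U) = O - 40/O (m(O, U) = -40/O + O = O - 40/O)
-m(y(-6), 325) = -(-6*(5 - 6) - 40*(-1/(6*(5 - 6)))) = -(-6*(-1) - 40/((-6*(-1)))) = -(6 - 40/6) = -(6 - 40*⅙) = -(6 - 20/3) = -1*(-⅔) = ⅔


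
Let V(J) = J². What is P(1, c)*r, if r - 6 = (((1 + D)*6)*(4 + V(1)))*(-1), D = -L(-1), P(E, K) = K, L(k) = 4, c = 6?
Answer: 576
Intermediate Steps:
D = -4 (D = -1*4 = -4)
r = 96 (r = 6 + (((1 - 4)*6)*(4 + 1²))*(-1) = 6 + ((-3*6)*(4 + 1))*(-1) = 6 - 18*5*(-1) = 6 - 90*(-1) = 6 + 90 = 96)
P(1, c)*r = 6*96 = 576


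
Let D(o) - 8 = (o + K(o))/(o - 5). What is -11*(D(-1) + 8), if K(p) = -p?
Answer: -176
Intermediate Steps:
D(o) = 8 (D(o) = 8 + (o - o)/(o - 5) = 8 + 0/(-5 + o) = 8 + 0 = 8)
-11*(D(-1) + 8) = -11*(8 + 8) = -11*16 = -176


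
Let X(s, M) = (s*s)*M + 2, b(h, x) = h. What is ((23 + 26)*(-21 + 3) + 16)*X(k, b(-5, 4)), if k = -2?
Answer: 15588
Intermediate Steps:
X(s, M) = 2 + M*s² (X(s, M) = s²*M + 2 = M*s² + 2 = 2 + M*s²)
((23 + 26)*(-21 + 3) + 16)*X(k, b(-5, 4)) = ((23 + 26)*(-21 + 3) + 16)*(2 - 5*(-2)²) = (49*(-18) + 16)*(2 - 5*4) = (-882 + 16)*(2 - 20) = -866*(-18) = 15588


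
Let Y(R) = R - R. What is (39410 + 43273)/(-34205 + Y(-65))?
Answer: -82683/34205 ≈ -2.4173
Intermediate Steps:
Y(R) = 0
(39410 + 43273)/(-34205 + Y(-65)) = (39410 + 43273)/(-34205 + 0) = 82683/(-34205) = 82683*(-1/34205) = -82683/34205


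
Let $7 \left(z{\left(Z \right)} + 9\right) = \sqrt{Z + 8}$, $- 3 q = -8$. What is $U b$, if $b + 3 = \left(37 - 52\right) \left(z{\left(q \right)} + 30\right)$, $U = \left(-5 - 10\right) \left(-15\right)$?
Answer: $-71550 - \frac{4500 \sqrt{6}}{7} \approx -73125.0$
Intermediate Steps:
$q = \frac{8}{3}$ ($q = \left(- \frac{1}{3}\right) \left(-8\right) = \frac{8}{3} \approx 2.6667$)
$z{\left(Z \right)} = -9 + \frac{\sqrt{8 + Z}}{7}$ ($z{\left(Z \right)} = -9 + \frac{\sqrt{Z + 8}}{7} = -9 + \frac{\sqrt{8 + Z}}{7}$)
$U = 225$ ($U = \left(-15\right) \left(-15\right) = 225$)
$b = -318 - \frac{20 \sqrt{6}}{7}$ ($b = -3 + \left(37 - 52\right) \left(\left(-9 + \frac{\sqrt{8 + \frac{8}{3}}}{7}\right) + 30\right) = -3 - 15 \left(\left(-9 + \frac{\sqrt{\frac{32}{3}}}{7}\right) + 30\right) = -3 - 15 \left(\left(-9 + \frac{\frac{4}{3} \sqrt{6}}{7}\right) + 30\right) = -3 - 15 \left(\left(-9 + \frac{4 \sqrt{6}}{21}\right) + 30\right) = -3 - 15 \left(21 + \frac{4 \sqrt{6}}{21}\right) = -3 - \left(315 + \frac{20 \sqrt{6}}{7}\right) = -318 - \frac{20 \sqrt{6}}{7} \approx -325.0$)
$U b = 225 \left(-318 - \frac{20 \sqrt{6}}{7}\right) = -71550 - \frac{4500 \sqrt{6}}{7}$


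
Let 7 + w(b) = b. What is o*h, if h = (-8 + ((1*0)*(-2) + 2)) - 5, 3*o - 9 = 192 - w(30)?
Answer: -1958/3 ≈ -652.67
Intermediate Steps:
w(b) = -7 + b
o = 178/3 (o = 3 + (192 - (-7 + 30))/3 = 3 + (192 - 1*23)/3 = 3 + (192 - 23)/3 = 3 + (1/3)*169 = 3 + 169/3 = 178/3 ≈ 59.333)
h = -11 (h = (-8 + (0*(-2) + 2)) - 5 = (-8 + (0 + 2)) - 5 = (-8 + 2) - 5 = -6 - 5 = -11)
o*h = (178/3)*(-11) = -1958/3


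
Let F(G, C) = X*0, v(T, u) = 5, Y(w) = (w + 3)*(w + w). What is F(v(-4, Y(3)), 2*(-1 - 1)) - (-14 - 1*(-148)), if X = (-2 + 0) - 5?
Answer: -134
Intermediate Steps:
X = -7 (X = -2 - 5 = -7)
Y(w) = 2*w*(3 + w) (Y(w) = (3 + w)*(2*w) = 2*w*(3 + w))
F(G, C) = 0 (F(G, C) = -7*0 = 0)
F(v(-4, Y(3)), 2*(-1 - 1)) - (-14 - 1*(-148)) = 0 - (-14 - 1*(-148)) = 0 - (-14 + 148) = 0 - 1*134 = 0 - 134 = -134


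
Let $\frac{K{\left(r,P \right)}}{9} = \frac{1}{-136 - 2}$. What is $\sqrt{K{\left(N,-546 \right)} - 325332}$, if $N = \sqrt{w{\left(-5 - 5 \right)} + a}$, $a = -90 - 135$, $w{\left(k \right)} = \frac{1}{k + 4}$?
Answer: $\frac{5 i \sqrt{27536106}}{46} \approx 570.38 i$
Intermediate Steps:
$w{\left(k \right)} = \frac{1}{4 + k}$
$a = -225$ ($a = -90 - 135 = -225$)
$N = \frac{i \sqrt{8106}}{6}$ ($N = \sqrt{\frac{1}{4 - 10} - 225} = \sqrt{\frac{1}{-6} - 225} = \sqrt{- \frac{1}{6} - 225} = \sqrt{- \frac{1351}{6}} = \frac{i \sqrt{8106}}{6} \approx 15.006 i$)
$K{\left(r,P \right)} = - \frac{3}{46}$ ($K{\left(r,P \right)} = \frac{9}{-136 - 2} = \frac{9}{-138} = 9 \left(- \frac{1}{138}\right) = - \frac{3}{46}$)
$\sqrt{K{\left(N,-546 \right)} - 325332} = \sqrt{- \frac{3}{46} - 325332} = \sqrt{- \frac{14965275}{46}} = \frac{5 i \sqrt{27536106}}{46}$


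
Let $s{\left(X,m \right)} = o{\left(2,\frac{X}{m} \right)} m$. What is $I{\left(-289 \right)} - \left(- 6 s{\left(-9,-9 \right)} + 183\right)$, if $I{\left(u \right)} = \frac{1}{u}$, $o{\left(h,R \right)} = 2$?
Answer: $- \frac{84100}{289} \approx -291.0$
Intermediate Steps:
$s{\left(X,m \right)} = 2 m$
$I{\left(-289 \right)} - \left(- 6 s{\left(-9,-9 \right)} + 183\right) = \frac{1}{-289} - \left(- 6 \cdot 2 \left(-9\right) + 183\right) = - \frac{1}{289} - \left(\left(-6\right) \left(-18\right) + 183\right) = - \frac{1}{289} - \left(108 + 183\right) = - \frac{1}{289} - 291 = - \frac{84100}{289}$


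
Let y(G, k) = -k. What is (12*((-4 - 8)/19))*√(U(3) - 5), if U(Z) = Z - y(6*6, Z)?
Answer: -144/19 ≈ -7.5789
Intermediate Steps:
U(Z) = 2*Z (U(Z) = Z - (-1)*Z = Z + Z = 2*Z)
(12*((-4 - 8)/19))*√(U(3) - 5) = (12*((-4 - 8)/19))*√(2*3 - 5) = (12*(-12*1/19))*√(6 - 5) = (12*(-12/19))*√1 = -144/19*1 = -144/19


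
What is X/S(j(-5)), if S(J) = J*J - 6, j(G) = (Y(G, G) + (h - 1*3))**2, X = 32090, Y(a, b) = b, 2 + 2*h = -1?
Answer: 102688/26045 ≈ 3.9427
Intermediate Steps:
h = -3/2 (h = -1 + (1/2)*(-1) = -1 - 1/2 = -3/2 ≈ -1.5000)
j(G) = (-9/2 + G)**2 (j(G) = (G + (-3/2 - 1*3))**2 = (G + (-3/2 - 3))**2 = (G - 9/2)**2 = (-9/2 + G)**2)
S(J) = -6 + J**2 (S(J) = J**2 - 6 = -6 + J**2)
X/S(j(-5)) = 32090/(-6 + ((-9 + 2*(-5))**2/4)**2) = 32090/(-6 + ((-9 - 10)**2/4)**2) = 32090/(-6 + ((1/4)*(-19)**2)**2) = 32090/(-6 + ((1/4)*361)**2) = 32090/(-6 + (361/4)**2) = 32090/(-6 + 130321/16) = 32090/(130225/16) = 32090*(16/130225) = 102688/26045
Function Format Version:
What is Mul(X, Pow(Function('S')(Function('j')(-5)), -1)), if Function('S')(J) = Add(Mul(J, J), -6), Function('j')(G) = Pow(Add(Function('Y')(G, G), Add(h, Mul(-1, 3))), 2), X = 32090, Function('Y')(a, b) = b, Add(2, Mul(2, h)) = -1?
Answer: Rational(102688, 26045) ≈ 3.9427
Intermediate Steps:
h = Rational(-3, 2) (h = Add(-1, Mul(Rational(1, 2), -1)) = Add(-1, Rational(-1, 2)) = Rational(-3, 2) ≈ -1.5000)
Function('j')(G) = Pow(Add(Rational(-9, 2), G), 2) (Function('j')(G) = Pow(Add(G, Add(Rational(-3, 2), Mul(-1, 3))), 2) = Pow(Add(G, Add(Rational(-3, 2), -3)), 2) = Pow(Add(G, Rational(-9, 2)), 2) = Pow(Add(Rational(-9, 2), G), 2))
Function('S')(J) = Add(-6, Pow(J, 2)) (Function('S')(J) = Add(Pow(J, 2), -6) = Add(-6, Pow(J, 2)))
Mul(X, Pow(Function('S')(Function('j')(-5)), -1)) = Mul(32090, Pow(Add(-6, Pow(Mul(Rational(1, 4), Pow(Add(-9, Mul(2, -5)), 2)), 2)), -1)) = Mul(32090, Pow(Add(-6, Pow(Mul(Rational(1, 4), Pow(Add(-9, -10), 2)), 2)), -1)) = Mul(32090, Pow(Add(-6, Pow(Mul(Rational(1, 4), Pow(-19, 2)), 2)), -1)) = Mul(32090, Pow(Add(-6, Pow(Mul(Rational(1, 4), 361), 2)), -1)) = Mul(32090, Pow(Add(-6, Pow(Rational(361, 4), 2)), -1)) = Mul(32090, Pow(Add(-6, Rational(130321, 16)), -1)) = Mul(32090, Pow(Rational(130225, 16), -1)) = Mul(32090, Rational(16, 130225)) = Rational(102688, 26045)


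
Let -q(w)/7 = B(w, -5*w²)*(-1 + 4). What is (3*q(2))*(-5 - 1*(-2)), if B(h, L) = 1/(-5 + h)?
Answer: -63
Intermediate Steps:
q(w) = -21/(-5 + w) (q(w) = -7*(-1 + 4)/(-5 + w) = -7*3/(-5 + w) = -21/(-5 + w))
(3*q(2))*(-5 - 1*(-2)) = (3*(-21/(-5 + 2)))*(-5 - 1*(-2)) = (3*(-21/(-3)))*(-5 + 2) = (3*(-21*(-⅓)))*(-3) = (3*7)*(-3) = 21*(-3) = -63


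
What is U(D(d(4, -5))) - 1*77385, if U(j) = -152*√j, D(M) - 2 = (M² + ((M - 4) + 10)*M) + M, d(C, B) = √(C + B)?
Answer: -77385 - 152*√7*√I ≈ -77669.0 - 284.37*I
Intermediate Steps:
d(C, B) = √(B + C)
D(M) = 2 + M + M² + M*(6 + M) (D(M) = 2 + ((M² + ((M - 4) + 10)*M) + M) = 2 + ((M² + ((-4 + M) + 10)*M) + M) = 2 + ((M² + (6 + M)*M) + M) = 2 + ((M² + M*(6 + M)) + M) = 2 + (M + M² + M*(6 + M)) = 2 + M + M² + M*(6 + M))
U(D(d(4, -5))) - 1*77385 = -152*√(2 + 2*(√(-5 + 4))² + 7*√(-5 + 4)) - 1*77385 = -152*√(2 + 2*(√(-1))² + 7*√(-1)) - 77385 = -152*√(2 + 2*I² + 7*I) - 77385 = -152*√(2 + 2*(-1) + 7*I) - 77385 = -152*√(2 - 2 + 7*I) - 77385 = -152*√7*√I - 77385 = -77385 - 152*√7*√I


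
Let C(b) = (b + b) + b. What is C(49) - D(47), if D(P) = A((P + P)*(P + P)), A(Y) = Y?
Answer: -8689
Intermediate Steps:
C(b) = 3*b (C(b) = 2*b + b = 3*b)
D(P) = 4*P**2 (D(P) = (P + P)*(P + P) = (2*P)*(2*P) = 4*P**2)
C(49) - D(47) = 3*49 - 4*47**2 = 147 - 4*2209 = 147 - 1*8836 = 147 - 8836 = -8689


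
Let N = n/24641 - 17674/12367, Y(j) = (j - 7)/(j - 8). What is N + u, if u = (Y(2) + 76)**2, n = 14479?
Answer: 64753407471011/10970468892 ≈ 5902.5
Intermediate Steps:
Y(j) = (-7 + j)/(-8 + j)
N = -256443241/304735247 (N = 14479/24641 - 17674/12367 = -256443241/304735247 ≈ -0.84153)
u = 212521/36 (u = ((-7 + 2)/(-8 + 2) + 76)**2 = (-5/(-6) + 76)**2 = (-1/6*(-5) + 76)**2 = (5/6 + 76)**2 = (461/6)**2 = 212521/36 ≈ 5903.4)
N + u = -256443241/304735247 + 212521/36 = 64753407471011/10970468892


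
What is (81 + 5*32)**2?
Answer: 58081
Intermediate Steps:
(81 + 5*32)**2 = (81 + 160)**2 = 241**2 = 58081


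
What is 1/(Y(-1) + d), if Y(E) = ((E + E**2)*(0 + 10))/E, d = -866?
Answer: -1/866 ≈ -0.0011547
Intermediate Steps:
Y(E) = (10*E + 10*E**2)/E (Y(E) = ((E + E**2)*10)/E = (10*E + 10*E**2)/E)
1/(Y(-1) + d) = 1/((10 + 10*(-1)) - 866) = 1/((10 - 10) - 866) = 1/(0 - 866) = 1/(-866) = -1/866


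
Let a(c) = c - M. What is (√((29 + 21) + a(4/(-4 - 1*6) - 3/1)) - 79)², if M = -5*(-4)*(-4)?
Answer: (395 - √3165)²/25 ≈ 4589.8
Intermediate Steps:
M = -80 (M = 20*(-4) = -80)
a(c) = 80 + c (a(c) = c - 1*(-80) = c + 80 = 80 + c)
(√((29 + 21) + a(4/(-4 - 1*6) - 3/1)) - 79)² = (√((29 + 21) + (80 + (4/(-4 - 1*6) - 3/1))) - 79)² = (√(50 + (80 + (4/(-4 - 6) - 3*1))) - 79)² = (√(50 + (80 + (4/(-10) - 3))) - 79)² = (√(50 + (80 + (4*(-⅒) - 3))) - 79)² = (√(50 + (80 + (-⅖ - 3))) - 79)² = (√(50 + (80 - 17/5)) - 79)² = (√(50 + 383/5) - 79)² = (√(633/5) - 79)² = (√3165/5 - 79)² = (-79 + √3165/5)²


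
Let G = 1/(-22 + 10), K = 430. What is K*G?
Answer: -215/6 ≈ -35.833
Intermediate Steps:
G = -1/12 (G = 1/(-12) = -1/12 ≈ -0.083333)
K*G = 430*(-1/12) = -215/6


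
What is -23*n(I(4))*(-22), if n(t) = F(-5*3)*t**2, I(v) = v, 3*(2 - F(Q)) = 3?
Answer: 8096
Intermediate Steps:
F(Q) = 1 (F(Q) = 2 - 1/3*3 = 2 - 1 = 1)
n(t) = t**2 (n(t) = 1*t**2 = t**2)
-23*n(I(4))*(-22) = -23*4**2*(-22) = -23*16*(-22) = -368*(-22) = 8096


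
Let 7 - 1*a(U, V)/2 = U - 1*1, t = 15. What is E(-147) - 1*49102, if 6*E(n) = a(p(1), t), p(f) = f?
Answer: -147299/3 ≈ -49100.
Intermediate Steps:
a(U, V) = 16 - 2*U (a(U, V) = 14 - 2*(U - 1*1) = 14 - 2*(U - 1) = 14 - 2*(-1 + U) = 14 + (2 - 2*U) = 16 - 2*U)
E(n) = 7/3 (E(n) = (16 - 2*1)/6 = (16 - 2)/6 = (⅙)*14 = 7/3)
E(-147) - 1*49102 = 7/3 - 1*49102 = 7/3 - 49102 = -147299/3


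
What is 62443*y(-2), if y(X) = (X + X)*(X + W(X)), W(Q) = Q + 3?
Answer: 249772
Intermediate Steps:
W(Q) = 3 + Q
y(X) = 2*X*(3 + 2*X) (y(X) = (X + X)*(X + (3 + X)) = (2*X)*(3 + 2*X) = 2*X*(3 + 2*X))
62443*y(-2) = 62443*(2*(-2)*(3 + 2*(-2))) = 62443*(2*(-2)*(3 - 4)) = 62443*(2*(-2)*(-1)) = 62443*4 = 249772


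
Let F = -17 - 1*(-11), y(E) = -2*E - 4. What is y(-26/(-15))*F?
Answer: 224/5 ≈ 44.800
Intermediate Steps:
y(E) = -4 - 2*E
F = -6 (F = -17 + 11 = -6)
y(-26/(-15))*F = (-4 - (-52)/(-15))*(-6) = (-4 - (-52)*(-1)/15)*(-6) = (-4 - 2*26/15)*(-6) = (-4 - 52/15)*(-6) = -112/15*(-6) = 224/5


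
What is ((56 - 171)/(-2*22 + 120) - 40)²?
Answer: 9954025/5776 ≈ 1723.3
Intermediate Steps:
((56 - 171)/(-2*22 + 120) - 40)² = (-115/(-44 + 120) - 40)² = (-115/76 - 40)² = (-3155/76)² = 9954025/5776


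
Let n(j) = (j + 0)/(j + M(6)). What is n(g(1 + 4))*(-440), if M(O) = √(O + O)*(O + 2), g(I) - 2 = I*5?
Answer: 106920/13 - 63360*√3/13 ≈ -217.13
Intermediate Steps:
g(I) = 2 + 5*I (g(I) = 2 + I*5 = 2 + 5*I)
M(O) = √2*√O*(2 + O) (M(O) = √(2*O)*(2 + O) = (√2*√O)*(2 + O) = √2*√O*(2 + O))
n(j) = j/(j + 16*√3) (n(j) = (j + 0)/(j + √2*√6*(2 + 6)) = j/(j + √2*√6*8) = j/(j + 16*√3))
n(g(1 + 4))*(-440) = ((2 + 5*(1 + 4))/((2 + 5*(1 + 4)) + 16*√3))*(-440) = ((2 + 5*5)/((2 + 5*5) + 16*√3))*(-440) = ((2 + 25)/((2 + 25) + 16*√3))*(-440) = (27/(27 + 16*√3))*(-440) = -11880/(27 + 16*√3)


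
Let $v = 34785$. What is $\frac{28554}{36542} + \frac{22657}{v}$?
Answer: $\frac{910591492}{635556735} \approx 1.4327$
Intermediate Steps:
$\frac{28554}{36542} + \frac{22657}{v} = \frac{28554}{36542} + \frac{22657}{34785} = 28554 \cdot \frac{1}{36542} + 22657 \cdot \frac{1}{34785} = \frac{14277}{18271} + \frac{22657}{34785} = \frac{910591492}{635556735}$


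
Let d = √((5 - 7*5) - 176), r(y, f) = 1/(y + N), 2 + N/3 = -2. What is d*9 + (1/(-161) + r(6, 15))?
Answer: -167/966 + 9*I*√206 ≈ -0.17288 + 129.17*I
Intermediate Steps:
N = -12 (N = -6 + 3*(-2) = -6 - 6 = -12)
r(y, f) = 1/(-12 + y) (r(y, f) = 1/(y - 12) = 1/(-12 + y))
d = I*√206 (d = √((5 - 35) - 176) = √(-30 - 176) = √(-206) = I*√206 ≈ 14.353*I)
d*9 + (1/(-161) + r(6, 15)) = (I*√206)*9 + (1/(-161) + 1/(-12 + 6)) = 9*I*√206 + (-1/161 + 1/(-6)) = 9*I*√206 + (-1/161 - ⅙) = 9*I*√206 - 167/966 = -167/966 + 9*I*√206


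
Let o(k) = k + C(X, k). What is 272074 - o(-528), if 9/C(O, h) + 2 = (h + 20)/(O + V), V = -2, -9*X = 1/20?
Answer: 24729904987/90718 ≈ 2.7260e+5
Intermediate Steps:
X = -1/180 (X = -1/9/20 = -1/9*1/20 = -1/180 ≈ -0.0055556)
C(O, h) = 9/(-2 + (20 + h)/(-2 + O)) (C(O, h) = 9/(-2 + (h + 20)/(O - 2)) = 9/(-2 + (20 + h)/(-2 + O)))
o(k) = k - 361/(20*(2161/90 + k)) (o(k) = k + 9*(-2 - 1/180)/(24 + k - 2*(-1/180)) = k + 9*(-361/180)/(24 + k + 1/90) = k + 9*(-361/180)/(2161/90 + k) = k - 361/(20*(2161/90 + k)))
272074 - o(-528) = 272074 - (-3249 + 2*(-528)*(2161 + 90*(-528)))/(2*(2161 + 90*(-528))) = 272074 - (-3249 + 2*(-528)*(2161 - 47520))/(2*(2161 - 47520)) = 272074 - (-3249 + 2*(-528)*(-45359))/(2*(-45359)) = 272074 - (-1)*(-3249 + 47899104)/(2*45359) = 272074 - (-1)*47895855/(2*45359) = 272074 - 1*(-47895855/90718) = 272074 + 47895855/90718 = 24729904987/90718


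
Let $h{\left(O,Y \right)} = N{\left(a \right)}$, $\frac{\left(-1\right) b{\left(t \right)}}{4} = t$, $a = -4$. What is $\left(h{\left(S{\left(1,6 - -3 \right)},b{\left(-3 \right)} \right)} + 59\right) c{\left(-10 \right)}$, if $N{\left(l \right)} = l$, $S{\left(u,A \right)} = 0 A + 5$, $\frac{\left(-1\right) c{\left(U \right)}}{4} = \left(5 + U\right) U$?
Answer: $-11000$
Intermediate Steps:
$b{\left(t \right)} = - 4 t$
$c{\left(U \right)} = - 4 U \left(5 + U\right)$ ($c{\left(U \right)} = - 4 \left(5 + U\right) U = - 4 U \left(5 + U\right)$)
$S{\left(u,A \right)} = 5$ ($S{\left(u,A \right)} = 0 + 5 = 5$)
$h{\left(O,Y \right)} = -4$
$\left(h{\left(S{\left(1,6 - -3 \right)},b{\left(-3 \right)} \right)} + 59\right) c{\left(-10 \right)} = \left(-4 + 59\right) \left(\left(-4\right) \left(-10\right) \left(5 - 10\right)\right) = 55 \left(\left(-4\right) \left(-10\right) \left(-5\right)\right) = 55 \left(-200\right) = -11000$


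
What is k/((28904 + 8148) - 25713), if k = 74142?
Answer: 74142/11339 ≈ 6.5387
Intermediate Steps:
k/((28904 + 8148) - 25713) = 74142/((28904 + 8148) - 25713) = 74142/(37052 - 25713) = 74142/11339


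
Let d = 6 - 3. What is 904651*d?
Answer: 2713953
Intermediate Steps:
d = 3
904651*d = 904651*3 = 2713953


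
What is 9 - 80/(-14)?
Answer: 103/7 ≈ 14.714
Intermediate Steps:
9 - 80/(-14) = 9 - 80*(-1)/14 = 9 - 10*(-4/7) = 9 + 40/7 = 103/7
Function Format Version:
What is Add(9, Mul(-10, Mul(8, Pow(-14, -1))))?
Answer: Rational(103, 7) ≈ 14.714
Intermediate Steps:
Add(9, Mul(-10, Mul(8, Pow(-14, -1)))) = Add(9, Mul(-10, Mul(8, Rational(-1, 14)))) = Add(9, Mul(-10, Rational(-4, 7))) = Add(9, Rational(40, 7)) = Rational(103, 7)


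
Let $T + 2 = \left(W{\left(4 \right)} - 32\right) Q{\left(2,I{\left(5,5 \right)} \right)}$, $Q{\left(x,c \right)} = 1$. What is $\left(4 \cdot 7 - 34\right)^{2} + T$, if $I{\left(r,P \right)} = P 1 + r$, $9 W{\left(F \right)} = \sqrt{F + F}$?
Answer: $2 + \frac{2 \sqrt{2}}{9} \approx 2.3143$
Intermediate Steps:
$W{\left(F \right)} = \frac{\sqrt{2} \sqrt{F}}{9}$ ($W{\left(F \right)} = \frac{\sqrt{F + F}}{9} = \frac{\sqrt{2 F}}{9} = \frac{\sqrt{2} \sqrt{F}}{9}$)
$I{\left(r,P \right)} = P + r$
$T = -34 + \frac{2 \sqrt{2}}{9}$ ($T = -2 + \left(\frac{\sqrt{2} \sqrt{4}}{9} - 32\right) 1 = -2 + \left(\frac{1}{9} \sqrt{2} \cdot 2 - 32\right) 1 = -2 + \left(\frac{2 \sqrt{2}}{9} - 32\right) 1 = -2 + \left(-32 + \frac{2 \sqrt{2}}{9}\right) 1 = -2 - \left(32 - \frac{2 \sqrt{2}}{9}\right) = -34 + \frac{2 \sqrt{2}}{9} \approx -33.686$)
$\left(4 \cdot 7 - 34\right)^{2} + T = \left(4 \cdot 7 - 34\right)^{2} - \left(34 - \frac{2 \sqrt{2}}{9}\right) = \left(28 - 34\right)^{2} - \left(34 - \frac{2 \sqrt{2}}{9}\right) = \left(-6\right)^{2} - \left(34 - \frac{2 \sqrt{2}}{9}\right) = 36 - \left(34 - \frac{2 \sqrt{2}}{9}\right) = 2 + \frac{2 \sqrt{2}}{9}$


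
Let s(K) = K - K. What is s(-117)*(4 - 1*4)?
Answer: 0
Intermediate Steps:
s(K) = 0
s(-117)*(4 - 1*4) = 0*(4 - 1*4) = 0*(4 - 4) = 0*0 = 0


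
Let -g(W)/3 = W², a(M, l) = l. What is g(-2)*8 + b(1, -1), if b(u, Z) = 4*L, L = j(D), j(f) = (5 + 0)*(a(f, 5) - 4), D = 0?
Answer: -76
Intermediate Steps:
j(f) = 5 (j(f) = (5 + 0)*(5 - 4) = 5*1 = 5)
L = 5
b(u, Z) = 20 (b(u, Z) = 4*5 = 20)
g(W) = -3*W²
g(-2)*8 + b(1, -1) = -3*(-2)²*8 + 20 = -3*4*8 + 20 = -12*8 + 20 = -96 + 20 = -76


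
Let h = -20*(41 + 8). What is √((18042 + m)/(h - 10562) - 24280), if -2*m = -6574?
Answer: 3*I*√359419276582/11542 ≈ 155.83*I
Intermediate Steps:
m = 3287 (m = -½*(-6574) = 3287)
h = -980 (h = -20*49 = -980)
√((18042 + m)/(h - 10562) - 24280) = √((18042 + 3287)/(-980 - 10562) - 24280) = √(21329/(-11542) - 24280) = √(21329*(-1/11542) - 24280) = √(-21329/11542 - 24280) = √(-280261089/11542) = 3*I*√359419276582/11542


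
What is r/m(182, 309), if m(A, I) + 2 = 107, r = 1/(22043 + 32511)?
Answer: 1/5728170 ≈ 1.7458e-7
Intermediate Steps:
r = 1/54554 ≈ 1.8330e-5
m(A, I) = 105 (m(A, I) = -2 + 107 = 105)
r/m(182, 309) = (1/54554)/105 = (1/54554)*(1/105) = 1/5728170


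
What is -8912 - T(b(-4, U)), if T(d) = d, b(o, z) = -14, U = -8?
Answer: -8898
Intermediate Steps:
-8912 - T(b(-4, U)) = -8912 - 1*(-14) = -8912 + 14 = -8898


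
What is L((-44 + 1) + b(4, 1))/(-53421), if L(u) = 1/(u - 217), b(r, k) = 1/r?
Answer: 4/55504419 ≈ 7.2066e-8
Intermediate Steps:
L(u) = 1/(-217 + u)
L((-44 + 1) + b(4, 1))/(-53421) = 1/(-217 + ((-44 + 1) + 1/4)*(-53421)) = -1/53421/(-217 + (-43 + ¼)) = -1/53421/(-217 - 171/4) = -1/53421/(-1039/4) = -4/1039*(-1/53421) = 4/55504419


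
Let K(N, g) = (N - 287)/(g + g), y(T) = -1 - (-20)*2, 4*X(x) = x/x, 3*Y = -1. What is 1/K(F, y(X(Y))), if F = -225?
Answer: -39/256 ≈ -0.15234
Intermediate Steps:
Y = -⅓ (Y = (⅓)*(-1) = -⅓ ≈ -0.33333)
X(x) = ¼ (X(x) = (x/x)/4 = (¼)*1 = ¼)
y(T) = 39 (y(T) = -1 - 4*(-10) = -1 + 40 = 39)
K(N, g) = (-287 + N)/(2*g) (K(N, g) = (-287 + N)/((2*g)) = (-287 + N)*(1/(2*g)) = (-287 + N)/(2*g))
1/K(F, y(X(Y))) = 1/((½)*(-287 - 225)/39) = 1/((½)*(1/39)*(-512)) = 1/(-256/39) = -39/256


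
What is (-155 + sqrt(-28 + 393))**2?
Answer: (155 - sqrt(365))**2 ≈ 18467.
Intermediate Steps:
(-155 + sqrt(-28 + 393))**2 = (-155 + sqrt(365))**2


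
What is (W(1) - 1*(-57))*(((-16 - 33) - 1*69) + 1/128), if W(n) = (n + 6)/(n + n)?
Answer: -1827463/256 ≈ -7138.5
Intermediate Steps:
W(n) = (6 + n)/(2*n) (W(n) = (6 + n)/((2*n)) = (6 + n)*(1/(2*n)) = (6 + n)/(2*n))
(W(1) - 1*(-57))*(((-16 - 33) - 1*69) + 1/128) = ((½)*(6 + 1)/1 - 1*(-57))*(((-16 - 33) - 1*69) + 1/128) = ((½)*1*7 + 57)*((-49 - 69) + 1/128) = (7/2 + 57)*(-118 + 1/128) = (121/2)*(-15103/128) = -1827463/256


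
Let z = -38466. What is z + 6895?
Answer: -31571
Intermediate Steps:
z + 6895 = -38466 + 6895 = -31571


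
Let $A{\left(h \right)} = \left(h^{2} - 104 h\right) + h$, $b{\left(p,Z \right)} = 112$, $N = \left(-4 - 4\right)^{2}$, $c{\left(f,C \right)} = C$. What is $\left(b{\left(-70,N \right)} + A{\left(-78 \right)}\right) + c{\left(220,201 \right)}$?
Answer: $14431$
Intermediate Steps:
$N = 64$ ($N = \left(-8\right)^{2} = 64$)
$A{\left(h \right)} = h^{2} - 103 h$
$\left(b{\left(-70,N \right)} + A{\left(-78 \right)}\right) + c{\left(220,201 \right)} = \left(112 - 78 \left(-103 - 78\right)\right) + 201 = \left(112 - -14118\right) + 201 = \left(112 + 14118\right) + 201 = 14230 + 201 = 14431$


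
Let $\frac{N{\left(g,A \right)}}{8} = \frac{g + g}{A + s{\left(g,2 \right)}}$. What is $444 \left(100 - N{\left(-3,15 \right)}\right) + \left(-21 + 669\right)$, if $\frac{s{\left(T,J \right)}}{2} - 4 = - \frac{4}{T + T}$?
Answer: $\frac{3352440}{73} \approx 45924.0$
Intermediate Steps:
$s{\left(T,J \right)} = 8 - \frac{4}{T}$ ($s{\left(T,J \right)} = 8 + 2 \left(- \frac{4}{T + T}\right) = 8 + 2 \left(- \frac{4}{2 T}\right) = 8 + 2 \left(- 4 \frac{1}{2 T}\right) = 8 + 2 \left(- \frac{2}{T}\right) = 8 - \frac{4}{T}$)
$N{\left(g,A \right)} = \frac{16 g}{8 + A - \frac{4}{g}}$ ($N{\left(g,A \right)} = 8 \frac{g + g}{A + \left(8 - \frac{4}{g}\right)} = 8 \frac{2 g}{8 + A - \frac{4}{g}} = \frac{16 g}{8 + A - \frac{4}{g}}$)
$444 \left(100 - N{\left(-3,15 \right)}\right) + \left(-21 + 669\right) = 444 \left(100 - \frac{16 \left(-3\right)^{2}}{-4 + 8 \left(-3\right) + 15 \left(-3\right)}\right) + \left(-21 + 669\right) = 444 \left(100 - 16 \cdot 9 \frac{1}{-4 - 24 - 45}\right) + 648 = 444 \left(100 - 16 \cdot 9 \frac{1}{-73}\right) + 648 = 444 \left(100 - 16 \cdot 9 \left(- \frac{1}{73}\right)\right) + 648 = 444 \left(100 - - \frac{144}{73}\right) + 648 = 444 \left(100 + \frac{144}{73}\right) + 648 = 444 \cdot \frac{7444}{73} + 648 = \frac{3305136}{73} + 648 = \frac{3352440}{73}$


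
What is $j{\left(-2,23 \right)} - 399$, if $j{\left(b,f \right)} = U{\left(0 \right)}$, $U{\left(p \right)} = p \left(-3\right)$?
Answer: $-399$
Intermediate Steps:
$U{\left(p \right)} = - 3 p$
$j{\left(b,f \right)} = 0$ ($j{\left(b,f \right)} = \left(-3\right) 0 = 0$)
$j{\left(-2,23 \right)} - 399 = 0 - 399 = -399$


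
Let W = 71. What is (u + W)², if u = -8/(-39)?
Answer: 7711729/1521 ≈ 5070.2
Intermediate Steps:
u = 8/39 (u = -8*(-1/39) = 8/39 ≈ 0.20513)
(u + W)² = (8/39 + 71)² = (2777/39)² = 7711729/1521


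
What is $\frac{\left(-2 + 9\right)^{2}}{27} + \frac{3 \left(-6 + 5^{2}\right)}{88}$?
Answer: $\frac{5851}{2376} \approx 2.4625$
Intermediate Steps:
$\frac{\left(-2 + 9\right)^{2}}{27} + \frac{3 \left(-6 + 5^{2}\right)}{88} = 7^{2} \cdot \frac{1}{27} + 3 \left(-6 + 25\right) \frac{1}{88} = 49 \cdot \frac{1}{27} + 3 \cdot 19 \cdot \frac{1}{88} = \frac{49}{27} + 57 \cdot \frac{1}{88} = \frac{49}{27} + \frac{57}{88} = \frac{5851}{2376}$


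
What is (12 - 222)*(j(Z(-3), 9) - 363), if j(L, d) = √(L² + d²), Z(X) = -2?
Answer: 76230 - 210*√85 ≈ 74294.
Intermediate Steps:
(12 - 222)*(j(Z(-3), 9) - 363) = (12 - 222)*(√((-2)² + 9²) - 363) = -210*(√(4 + 81) - 363) = -210*(√85 - 363) = -210*(-363 + √85) = 76230 - 210*√85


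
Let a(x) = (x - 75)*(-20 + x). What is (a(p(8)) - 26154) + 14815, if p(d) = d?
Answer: -10535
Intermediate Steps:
a(x) = (-75 + x)*(-20 + x)
(a(p(8)) - 26154) + 14815 = ((1500 + 8**2 - 95*8) - 26154) + 14815 = ((1500 + 64 - 760) - 26154) + 14815 = (804 - 26154) + 14815 = -25350 + 14815 = -10535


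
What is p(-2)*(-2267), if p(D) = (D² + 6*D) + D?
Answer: 22670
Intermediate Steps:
p(D) = D² + 7*D
p(-2)*(-2267) = -2*(7 - 2)*(-2267) = -2*5*(-2267) = -10*(-2267) = 22670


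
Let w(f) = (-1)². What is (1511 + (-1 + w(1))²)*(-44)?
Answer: -66484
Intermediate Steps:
w(f) = 1
(1511 + (-1 + w(1))²)*(-44) = (1511 + (-1 + 1)²)*(-44) = (1511 + 0²)*(-44) = (1511 + 0)*(-44) = 1511*(-44) = -66484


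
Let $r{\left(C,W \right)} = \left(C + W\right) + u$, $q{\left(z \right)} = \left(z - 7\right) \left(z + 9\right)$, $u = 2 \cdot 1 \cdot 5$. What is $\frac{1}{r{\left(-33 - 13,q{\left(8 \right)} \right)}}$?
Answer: $- \frac{1}{19} \approx -0.052632$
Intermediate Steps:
$u = 10$ ($u = 2 \cdot 5 = 10$)
$q{\left(z \right)} = \left(-7 + z\right) \left(9 + z\right)$
$r{\left(C,W \right)} = 10 + C + W$ ($r{\left(C,W \right)} = \left(C + W\right) + 10 = 10 + C + W$)
$\frac{1}{r{\left(-33 - 13,q{\left(8 \right)} \right)}} = \frac{1}{10 - 46 + \left(-63 + 8^{2} + 2 \cdot 8\right)} = \frac{1}{10 - 46 + \left(-63 + 64 + 16\right)} = \frac{1}{10 - 46 + 17} = \frac{1}{-19} = - \frac{1}{19}$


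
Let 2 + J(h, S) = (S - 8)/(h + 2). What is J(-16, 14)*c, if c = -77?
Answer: 187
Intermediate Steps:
J(h, S) = -2 + (-8 + S)/(2 + h) (J(h, S) = -2 + (S - 8)/(h + 2) = -2 + (-8 + S)/(2 + h))
J(-16, 14)*c = ((-12 + 14 - 2*(-16))/(2 - 16))*(-77) = ((-12 + 14 + 32)/(-14))*(-77) = -1/14*34*(-77) = -17/7*(-77) = 187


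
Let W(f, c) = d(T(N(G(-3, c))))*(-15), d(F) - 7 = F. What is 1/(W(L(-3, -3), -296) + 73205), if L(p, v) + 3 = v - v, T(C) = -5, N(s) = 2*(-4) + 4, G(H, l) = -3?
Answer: 1/73175 ≈ 1.3666e-5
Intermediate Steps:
N(s) = -4 (N(s) = -8 + 4 = -4)
d(F) = 7 + F
L(p, v) = -3 (L(p, v) = -3 + (v - v) = -3 + 0 = -3)
W(f, c) = -30 (W(f, c) = (7 - 5)*(-15) = 2*(-15) = -30)
1/(W(L(-3, -3), -296) + 73205) = 1/(-30 + 73205) = 1/73175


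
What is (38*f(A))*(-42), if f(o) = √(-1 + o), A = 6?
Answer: -1596*√5 ≈ -3568.8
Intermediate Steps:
(38*f(A))*(-42) = (38*√(-1 + 6))*(-42) = (38*√5)*(-42) = -1596*√5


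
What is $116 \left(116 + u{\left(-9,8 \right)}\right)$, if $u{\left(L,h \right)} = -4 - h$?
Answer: $12064$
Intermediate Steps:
$116 \left(116 + u{\left(-9,8 \right)}\right) = 116 \left(116 - 12\right) = 116 \cdot 104 = 12064$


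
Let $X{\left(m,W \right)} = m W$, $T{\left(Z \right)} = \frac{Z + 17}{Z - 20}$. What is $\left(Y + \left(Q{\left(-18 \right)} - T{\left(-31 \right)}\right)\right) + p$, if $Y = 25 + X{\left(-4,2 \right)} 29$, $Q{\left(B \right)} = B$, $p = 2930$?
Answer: $\frac{137941}{51} \approx 2704.7$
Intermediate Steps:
$T{\left(Z \right)} = \frac{17 + Z}{-20 + Z}$
$X{\left(m,W \right)} = W m$
$Y = -207$ ($Y = 25 + 2 \left(-4\right) 29 = 25 - 232 = -207$)
$\left(Y + \left(Q{\left(-18 \right)} - T{\left(-31 \right)}\right)\right) + p = \left(-207 - \left(18 + \frac{17 - 31}{-20 - 31}\right)\right) + 2930 = \left(-207 - \left(18 + \frac{1}{-51} \left(-14\right)\right)\right) + 2930 = \left(-207 - \left(18 - - \frac{14}{51}\right)\right) + 2930 = \left(-207 - \frac{932}{51}\right) + 2930 = - \frac{11489}{51} + 2930 = \frac{137941}{51}$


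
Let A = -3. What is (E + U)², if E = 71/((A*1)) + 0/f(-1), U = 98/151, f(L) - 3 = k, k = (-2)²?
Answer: 108722329/205209 ≈ 529.81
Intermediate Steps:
k = 4
f(L) = 7 (f(L) = 3 + 4 = 7)
U = 98/151 (U = 98*(1/151) = 98/151 ≈ 0.64901)
E = -71/3 (E = 71/((-3*1)) + 0/7 = 71/(-3) + 0*(⅐) = 71*(-⅓) + 0 = -71/3 + 0 = -71/3 ≈ -23.667)
(E + U)² = (-71/3 + 98/151)² = (-10427/453)² = 108722329/205209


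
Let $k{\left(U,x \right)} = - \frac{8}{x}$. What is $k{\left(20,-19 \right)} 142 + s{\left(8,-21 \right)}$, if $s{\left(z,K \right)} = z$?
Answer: $\frac{1288}{19} \approx 67.789$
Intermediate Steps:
$k{\left(20,-19 \right)} 142 + s{\left(8,-21 \right)} = - \frac{8}{-19} \cdot 142 + 8 = \left(-8\right) \left(- \frac{1}{19}\right) 142 + 8 = \frac{8}{19} \cdot 142 + 8 = \frac{1136}{19} + 8 = \frac{1288}{19}$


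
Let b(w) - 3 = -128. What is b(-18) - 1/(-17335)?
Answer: -2166874/17335 ≈ -125.00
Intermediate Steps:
b(w) = -125 (b(w) = 3 - 128 = -125)
b(-18) - 1/(-17335) = -125 - 1/(-17335) = -125 - 1*(-1/17335) = -125 + 1/17335 = -2166874/17335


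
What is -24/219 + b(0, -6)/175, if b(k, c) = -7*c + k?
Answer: 238/1825 ≈ 0.13041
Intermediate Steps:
b(k, c) = k - 7*c
-24/219 + b(0, -6)/175 = -24/219 + (0 - 7*(-6))/175 = -24*1/219 + (0 + 42)*(1/175) = -8/73 + 42*(1/175) = -8/73 + 6/25 = 238/1825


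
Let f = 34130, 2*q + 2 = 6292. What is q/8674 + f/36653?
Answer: 411317305/317928122 ≈ 1.2937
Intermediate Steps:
q = 3145 (q = -1 + (1/2)*6292 = -1 + 3146 = 3145)
q/8674 + f/36653 = 3145/8674 + 34130/36653 = 411317305/317928122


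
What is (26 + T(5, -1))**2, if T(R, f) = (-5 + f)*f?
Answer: 1024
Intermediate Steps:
T(R, f) = f*(-5 + f)
(26 + T(5, -1))**2 = (26 - (-5 - 1))**2 = (26 - 1*(-6))**2 = (26 + 6)**2 = 32**2 = 1024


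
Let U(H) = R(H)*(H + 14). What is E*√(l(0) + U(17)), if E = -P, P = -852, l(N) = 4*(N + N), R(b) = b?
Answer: 852*√527 ≈ 19559.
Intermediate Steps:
l(N) = 8*N (l(N) = 4*(2*N) = 8*N)
U(H) = H*(14 + H) (U(H) = H*(H + 14) = H*(14 + H))
E = 852 (E = -1*(-852) = 852)
E*√(l(0) + U(17)) = 852*√(8*0 + 17*(14 + 17)) = 852*√(0 + 17*31) = 852*√(0 + 527) = 852*√527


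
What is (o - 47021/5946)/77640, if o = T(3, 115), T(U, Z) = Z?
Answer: 636769/461647440 ≈ 0.0013793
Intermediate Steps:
o = 115
(o - 47021/5946)/77640 = (115 - 47021/5946)/77640 = (115 - 47021*1/5946)*(1/77640) = (115 - 47021/5946)*(1/77640) = (636769/5946)*(1/77640) = 636769/461647440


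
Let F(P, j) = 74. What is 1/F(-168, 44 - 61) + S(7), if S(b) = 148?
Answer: 10953/74 ≈ 148.01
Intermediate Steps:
1/F(-168, 44 - 61) + S(7) = 1/74 + 148 = 10953/74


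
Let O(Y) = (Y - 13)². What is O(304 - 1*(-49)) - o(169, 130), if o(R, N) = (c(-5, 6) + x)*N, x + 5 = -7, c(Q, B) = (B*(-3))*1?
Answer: 119500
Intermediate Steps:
c(Q, B) = -3*B (c(Q, B) = -3*B*1 = -3*B)
x = -12 (x = -5 - 7 = -12)
o(R, N) = -30*N (o(R, N) = (-3*6 - 12)*N = (-18 - 12)*N = -30*N)
O(Y) = (-13 + Y)²
O(304 - 1*(-49)) - o(169, 130) = (-13 + (304 - 1*(-49)))² - (-30)*130 = (-13 + (304 + 49))² - 1*(-3900) = (-13 + 353)² + 3900 = 340² + 3900 = 115600 + 3900 = 119500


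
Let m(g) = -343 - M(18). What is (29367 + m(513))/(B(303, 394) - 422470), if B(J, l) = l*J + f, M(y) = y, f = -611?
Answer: -29006/303699 ≈ -0.095509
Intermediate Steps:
B(J, l) = -611 + J*l (B(J, l) = l*J - 611 = J*l - 611 = -611 + J*l)
m(g) = -361 (m(g) = -343 - 1*18 = -343 - 18 = -361)
(29367 + m(513))/(B(303, 394) - 422470) = (29367 - 361)/((-611 + 303*394) - 422470) = 29006/((-611 + 119382) - 422470) = 29006/(118771 - 422470) = 29006/(-303699) = 29006*(-1/303699) = -29006/303699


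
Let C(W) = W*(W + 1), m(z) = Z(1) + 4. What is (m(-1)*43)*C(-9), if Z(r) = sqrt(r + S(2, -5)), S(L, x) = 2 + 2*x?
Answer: 12384 + 3096*I*sqrt(7) ≈ 12384.0 + 8191.2*I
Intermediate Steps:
Z(r) = sqrt(-8 + r) (Z(r) = sqrt(r + (2 + 2*(-5))) = sqrt(r + (2 - 10)) = sqrt(r - 8) = sqrt(-8 + r))
m(z) = 4 + I*sqrt(7) (m(z) = sqrt(-8 + 1) + 4 = sqrt(-7) + 4 = I*sqrt(7) + 4 = 4 + I*sqrt(7))
C(W) = W*(1 + W)
(m(-1)*43)*C(-9) = ((4 + I*sqrt(7))*43)*(-9*(1 - 9)) = (172 + 43*I*sqrt(7))*(-9*(-8)) = (172 + 43*I*sqrt(7))*72 = 12384 + 3096*I*sqrt(7)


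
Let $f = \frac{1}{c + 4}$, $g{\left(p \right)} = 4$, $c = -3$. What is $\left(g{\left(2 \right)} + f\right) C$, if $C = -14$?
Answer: $-70$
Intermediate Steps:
$f = 1$ ($f = \frac{1}{-3 + 4} = 1^{-1} = 1$)
$\left(g{\left(2 \right)} + f\right) C = \left(4 + 1\right) \left(-14\right) = 5 \left(-14\right) = -70$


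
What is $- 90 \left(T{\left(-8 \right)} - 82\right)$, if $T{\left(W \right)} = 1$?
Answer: $7290$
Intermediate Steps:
$- 90 \left(T{\left(-8 \right)} - 82\right) = - 90 \left(1 - 82\right) = \left(-90\right) \left(-81\right) = 7290$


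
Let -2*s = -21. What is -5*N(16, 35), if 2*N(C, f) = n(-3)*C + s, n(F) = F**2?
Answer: -1545/4 ≈ -386.25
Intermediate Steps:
s = 21/2 (s = -1/2*(-21) = 21/2 ≈ 10.500)
N(C, f) = 21/4 + 9*C/2 (N(C, f) = ((-3)**2*C + 21/2)/2 = (9*C + 21/2)/2 = (21/2 + 9*C)/2 = 21/4 + 9*C/2)
-5*N(16, 35) = -5*(21/4 + (9/2)*16) = -5*(21/4 + 72) = -5*309/4 = -1545/4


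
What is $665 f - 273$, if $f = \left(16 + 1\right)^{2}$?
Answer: $191912$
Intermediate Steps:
$f = 289$ ($f = 17^{2} = 289$)
$665 f - 273 = 665 \cdot 289 - 273 = 192185 + \left(-471 + 198\right) = 192185 - 273 = 191912$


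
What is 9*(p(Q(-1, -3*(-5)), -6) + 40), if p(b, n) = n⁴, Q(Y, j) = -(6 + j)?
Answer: 12024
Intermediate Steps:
Q(Y, j) = -6 - j
9*(p(Q(-1, -3*(-5)), -6) + 40) = 9*((-6)⁴ + 40) = 9*(1296 + 40) = 9*1336 = 12024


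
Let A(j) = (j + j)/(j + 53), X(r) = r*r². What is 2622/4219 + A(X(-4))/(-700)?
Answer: 4912342/8121575 ≈ 0.60485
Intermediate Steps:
X(r) = r³
A(j) = 2*j/(53 + j) (A(j) = (2*j)/(53 + j) = 2*j/(53 + j))
2622/4219 + A(X(-4))/(-700) = 2622/4219 + (2*(-4)³/(53 + (-4)³))/(-700) = 2622*(1/4219) + (2*(-64)/(53 - 64))*(-1/700) = 2622/4219 + (2*(-64)/(-11))*(-1/700) = 2622/4219 + (2*(-64)*(-1/11))*(-1/700) = 2622/4219 + (128/11)*(-1/700) = 2622/4219 - 32/1925 = 4912342/8121575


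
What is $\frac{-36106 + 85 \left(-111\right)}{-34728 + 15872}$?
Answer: $\frac{45541}{18856} \approx 2.4152$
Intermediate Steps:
$\frac{-36106 + 85 \left(-111\right)}{-34728 + 15872} = \frac{-36106 - 9435}{-18856} = \left(-45541\right) \left(- \frac{1}{18856}\right) = \frac{45541}{18856}$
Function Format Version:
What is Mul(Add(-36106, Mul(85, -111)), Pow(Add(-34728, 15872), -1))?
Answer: Rational(45541, 18856) ≈ 2.4152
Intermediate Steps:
Mul(Add(-36106, Mul(85, -111)), Pow(Add(-34728, 15872), -1)) = Mul(Add(-36106, -9435), Pow(-18856, -1)) = Mul(-45541, Rational(-1, 18856)) = Rational(45541, 18856)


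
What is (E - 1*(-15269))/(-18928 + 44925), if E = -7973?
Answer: 7296/25997 ≈ 0.28065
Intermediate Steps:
(E - 1*(-15269))/(-18928 + 44925) = (-7973 - 1*(-15269))/(-18928 + 44925) = (-7973 + 15269)/25997 = 7296*(1/25997) = 7296/25997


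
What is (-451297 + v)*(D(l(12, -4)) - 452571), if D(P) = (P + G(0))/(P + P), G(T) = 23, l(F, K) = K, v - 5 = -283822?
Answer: 1330772095959/4 ≈ 3.3269e+11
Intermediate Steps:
v = -283817 (v = 5 - 283822 = -283817)
D(P) = (23 + P)/(2*P) (D(P) = (P + 23)/(P + P) = (23 + P)/((2*P)) = (23 + P)*(1/(2*P)) = (23 + P)/(2*P))
(-451297 + v)*(D(l(12, -4)) - 452571) = (-451297 - 283817)*((½)*(23 - 4)/(-4) - 452571) = -735114*((½)*(-¼)*19 - 452571) = -735114*(-19/8 - 452571) = -735114*(-3620587/8) = 1330772095959/4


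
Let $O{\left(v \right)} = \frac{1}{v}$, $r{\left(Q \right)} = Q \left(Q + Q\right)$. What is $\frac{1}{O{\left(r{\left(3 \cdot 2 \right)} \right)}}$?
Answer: $72$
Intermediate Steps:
$r{\left(Q \right)} = 2 Q^{2}$ ($r{\left(Q \right)} = Q 2 Q = 2 Q^{2}$)
$\frac{1}{O{\left(r{\left(3 \cdot 2 \right)} \right)}} = \frac{1}{\frac{1}{2 \left(3 \cdot 2\right)^{2}}} = \frac{1}{\frac{1}{2 \cdot 6^{2}}} = \frac{1}{\frac{1}{2 \cdot 36}} = \frac{1}{\frac{1}{72}} = 72$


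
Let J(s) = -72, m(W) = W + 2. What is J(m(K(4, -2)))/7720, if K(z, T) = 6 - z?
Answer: -9/965 ≈ -0.0093264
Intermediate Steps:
m(W) = 2 + W
J(m(K(4, -2)))/7720 = -72/7720 = -72*1/7720 = -9/965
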